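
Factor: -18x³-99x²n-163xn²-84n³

-(x+3n)(3x+4n)(6x+7n)

Group: 3x(-6x²-25xn-21n²) + 4n(-6x²-25xn-21n²); both groups contain (-6x²-25xn-21n²), so (3x+4n) is a factor with cofactor -6x²-25xn-21n².
The cofactor groups again: -6x²-25xn-21n² = -x(6x+7n) - 3n(6x+7n); both groups contain (6x+7n), giving -(x+3n)(6x+7n).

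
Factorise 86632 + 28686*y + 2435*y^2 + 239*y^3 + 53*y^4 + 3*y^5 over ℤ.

(3*y + 14)*(y + 13)*(y + 7)*(y^2 − 7*y + 68)

Among the possible rational roots, y = −7 is a root, so (y + 7) is a factor; dividing leaves 3*y^4 + 32*y^3 + 15*y^2 + 2330*y + 12376.
Next, y = −13 is a root, so (y + 13) is a factor; dividing leaves 3*y^3 − 7*y^2 + 106*y + 952.
Next, y = −14/3 is a root, so (3*y + 14) divides it; the quotient is y^2 − 7*y + 68.
The quadratic y^2 − 7*y + 68 has discriminant −223 < 0 and is irreducible over ℤ.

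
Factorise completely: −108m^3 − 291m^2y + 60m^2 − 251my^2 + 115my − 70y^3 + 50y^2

−(3m + 2y)(4m + 5y)(9m + 7y − 5)

Group: 4m(−27m^2 − 39my + 15m − 14y^2 + 10y) + 5y(−27m^2 − 39my + 15m − 14y^2 + 10y); both groups contain (−27m^2 − 39my + 15m − 14y^2 + 10y), so (4m + 5y) is a factor with cofactor −27m^2 − 39my + 15m − 14y^2 + 10y.
The cofactor groups again: −27m^2 − 39my + 15m − 14y^2 + 10y = −9m(3m + 2y) + (−7y + 5)(3m + 2y); both groups contain (3m + 2y), giving −(9m + 7y − 5)(3m + 2y).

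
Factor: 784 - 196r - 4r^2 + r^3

Among the possible rational roots, r = -14 is a root, so (r + 14) is a factor; dividing leaves r^2 - 18r + 56.
The remaining quadratic factors as (r - 4)(r - 14).

(r + 14)(r - 14)(r - 4)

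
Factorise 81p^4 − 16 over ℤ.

(3p)⁴ − (2)⁴ = ((3p)² − (2)²)((3p)² + (2)²); the first factor splits again, the second (9p^2 + 4) is irreducible.

(3p + 2)(3p − 2)(9p^2 + 4)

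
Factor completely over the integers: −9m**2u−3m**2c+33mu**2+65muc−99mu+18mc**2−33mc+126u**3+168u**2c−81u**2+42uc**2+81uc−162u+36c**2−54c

Group: m(−9mu−3mc−21u**2−7uc−18u−6c) + (−6u−6c+9)(−9mu−3mc−21u**2−7uc−18u−6c); both groups contain (−9mu−3mc−21u**2−7uc−18u−6c), so (m−6u−6c+9) is a factor with cofactor −9mu−3mc−21u**2−7uc−18u−6c.
The cofactor groups again: −9mu−3mc−21u**2−7uc−18u−6c = −3u(3m+7u+6) − c(3m+7u+6); both groups contain (3m+7u+6), giving −(3u+c)(3m+7u+6).

−(m−6u−6c+9)(3m+7u+6)(3u+c)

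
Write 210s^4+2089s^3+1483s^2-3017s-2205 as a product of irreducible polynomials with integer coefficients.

(5s+7)(6s-7)(7s+5)(s+9)

By the rational root theorem, s = 7/6 is a root, so (6s-7) divides it; the quotient is 35s^3+389s^2+701s+315.
Then s = -9 is a root, so (s+9) divides it; the quotient is 35s^2+74s+35.
The remaining quadratic factors as (7s+5)(5s+7).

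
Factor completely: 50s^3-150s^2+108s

Pull out the common factor 2s, then factor the remaining trinomial.

2s(5s-6)(5s-9)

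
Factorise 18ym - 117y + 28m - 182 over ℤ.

(2m - 13)(9y + 14)

Group as (18ym - 117y) + (28m - 182) = 9y(2m - 13) + 14(2m - 13).
Both groups share the factor (2m - 13).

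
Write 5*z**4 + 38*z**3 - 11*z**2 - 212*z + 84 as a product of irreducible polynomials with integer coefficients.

Testing divisors of the constant over divisors of the leading coefficient, z = 2/5 is a root, so (5*z - 2) divides it; the quotient is z**3 + 8*z**2 + z - 42.
Then z = 2 is a root, so (z - 2) is a factor; dividing leaves z**2 + 10*z + 21.
The remaining quadratic factors as (z + 7)(z + 3).

(5*z - 2)*(z + 3)*(z + 7)*(z - 2)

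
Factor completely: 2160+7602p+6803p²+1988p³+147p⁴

By the rational root theorem, p = -9 is a root, giving the factor (p+9) and quotient 147p³+665p²+818p+240.
Continuing, p = -3/7 is a root, giving the factor (7p+3) and quotient 21p²+86p+80.
The remaining quadratic factors as (3p+8)(7p+10).

(3p+8)(7p+10)(7p+3)(p+9)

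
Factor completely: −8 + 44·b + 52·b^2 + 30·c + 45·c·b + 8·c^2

Group: c·(8·c + 13·b − 2) + (4·b + 4)·(8·c + 13·b − 2); both groups contain (8·c + 13·b − 2).

(8·c + 13·b − 2)·(c + 4·b + 4)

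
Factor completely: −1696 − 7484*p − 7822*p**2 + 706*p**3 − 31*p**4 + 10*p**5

(2*p + 1)*(5*p + 2)*(p − 8)*(p**2 + 4*p + 106)

Trying the rational-root candidates, p = −1/2 is a root, giving the factor (2*p + 1) and quotient 5*p**4 − 18*p**3 + 362*p**2 − 4092*p − 1696.
Continuing, p = −2/5 is a root, giving the factor (5*p + 2) and quotient p**3 − 4*p**2 + 74*p − 848.
Next, p = 8 is a root, so (p − 8) divides it; the quotient is p**2 + 4*p + 106.
The quadratic p**2 + 4*p + 106 has discriminant −408 < 0 and is irreducible over ℤ.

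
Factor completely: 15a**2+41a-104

Need a pair with product 15·(-104) = -1560 and sum 41: that's -24 and 65.
Split the middle term: 15a**2-24a + 65a-104 = 3a(5a-8) + 13(5a-8).

(3a+13)(5a-8)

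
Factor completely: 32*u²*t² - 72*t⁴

8*t²*(2*u - 3*t)*(2*u + 3*t)

Factor out 8*t², leaving 4*u² - 9*t², which is a difference of two squares.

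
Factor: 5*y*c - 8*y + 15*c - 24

Group as (5*y*c - 8*y) + (15*c - 24) = y*(5*c - 8) + 3*(5*c - 8).
Both groups share the factor (5*c - 8).

(5*c - 8)*(y + 3)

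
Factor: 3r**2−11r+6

(3r−2)(r−3)

Need a pair with product 3·6 = 18 and sum −11: that's −2 and −9.
Split the middle term: 3r**2−2r − 9r+6 = r(3r−2) − 3(3r−2).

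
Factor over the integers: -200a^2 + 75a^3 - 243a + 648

Trying the rational-root candidates, a = 8/3 is a root, giving the factor (3a - 8) and quotient 25a^2 - 81.
The remaining quadratic factors as (5a - 9)(5a + 9).

(3a - 8)(5a + 9)(5a - 9)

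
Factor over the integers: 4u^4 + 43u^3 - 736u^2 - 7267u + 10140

By the rational root theorem, u = 5/4 is a root, so (4u - 5) is a factor; dividing leaves u^3 + 12u^2 - 169u - 2028.
Continuing, u = -12 is a root, giving the factor (u + 12) and quotient u^2 - 169.
The remaining quadratic factors as (u - 13)(u + 13).

(4u - 5)(u + 12)(u + 13)(u - 13)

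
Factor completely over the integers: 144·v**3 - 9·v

Factor out 9·v, leaving 16·v**2 - 1, which is a difference of two squares.

9·v·(4·v + 1)·(4·v - 1)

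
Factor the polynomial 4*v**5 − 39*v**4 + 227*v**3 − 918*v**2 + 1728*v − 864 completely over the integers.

(4*v − 3)*(v − 3)*(v − 4)*(v**2 − 2*v + 24)

Trying the rational-root candidates, v = 3 is a root, so (v − 3) is a factor; dividing leaves 4*v**4 − 27*v**3 + 146*v**2 − 480*v + 288.
Next, v = 3/4 is a root, giving the factor (4*v − 3) and quotient v**3 − 6*v**2 + 32*v − 96.
Next, v = 4 is a root, so (v − 4) divides it; the quotient is v**2 − 2*v + 24.
The quadratic v**2 − 2*v + 24 has discriminant −92 < 0 and is irreducible over ℤ.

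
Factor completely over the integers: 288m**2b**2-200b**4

Every term has a factor of 8b**2. Then 36m**2-25b**2 = (6m)² − (5b)².

8b**2(6m-5b)(6m+5b)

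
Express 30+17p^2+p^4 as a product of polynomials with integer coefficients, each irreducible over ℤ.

(p^2+15)(p^2+2)

Substitute u = p^2 to get a quadratic in u, then factor.
p^2+2 is irreducible over ℤ (always positive, so no real roots).
p^2+15 is irreducible over ℤ (always positive, so no real roots).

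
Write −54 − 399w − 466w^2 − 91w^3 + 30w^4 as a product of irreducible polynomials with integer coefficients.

Among the possible rational roots, w = −1/6 is a root, giving the factor (6w + 1) and quotient 5w^3 − 16w^2 − 75w − 54.
Continuing, w = −9/5 is a root, giving the factor (5w + 9) and quotient w^2 − 5w − 6.
The remaining quadratic factors as (w − 6)(w + 1).

(5w + 9)(6w + 1)(w + 1)(w − 6)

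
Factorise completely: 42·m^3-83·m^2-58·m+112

By the rational root theorem, m = 8/7 is a root, so (7·m-8) is a factor; dividing leaves 6·m^2-5·m-14.
The remaining quadratic factors as (m-2)(6·m+7).

(6·m+7)·(7·m-8)·(m-2)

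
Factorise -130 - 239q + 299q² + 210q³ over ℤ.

Among the possible rational roots, q = -2/5 is a root, giving the factor (5q + 2) and quotient 42q² + 43q - 65.
The remaining quadratic factors as (7q + 13)(6q - 5).

(5q + 2)(6q - 5)(7q + 13)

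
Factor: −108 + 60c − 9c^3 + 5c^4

(5c − 9)(c^3 + 12)

Group as (5c^4 + 60c) + (−9c^3 − 108) = 5c(c^3 + 12) − 9(c^3 + 12).
Both groups share the factor (c^3 + 12).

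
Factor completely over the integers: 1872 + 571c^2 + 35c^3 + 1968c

(5c + 13)(7c + 12)(c + 12)

Testing divisors of the constant over divisors of the leading coefficient, c = -12 is a root, so (c + 12) divides it; the quotient is 35c^2 + 151c + 156.
The remaining quadratic factors as (5c + 13)(7c + 12).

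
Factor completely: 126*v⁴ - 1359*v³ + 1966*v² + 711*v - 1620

(3*v - 4)*(6*v + 5)*(7*v - 9)*(v - 9)

Trying the rational-root candidates, v = 4/3 is a root, giving the factor (3*v - 4) and quotient 42*v³ - 397*v² + 126*v + 405.
Continuing, v = -5/6 is a root, giving the factor (6*v + 5) and quotient 7*v² - 72*v + 81.
The remaining quadratic factors as (v - 9)(7*v - 9).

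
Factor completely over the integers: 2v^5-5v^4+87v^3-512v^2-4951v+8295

Testing divisors of the constant over divisors of the leading coefficient, v = 3/2 is a root, giving the factor (2v-3) and quotient v^4-v^3+42v^2-193v-2765.
Then v = 7 is a root, so (v-7) is a factor; dividing leaves v^3+6v^2+84v+395.
Continuing, v = -5 is a root, so (v+5) is a factor; dividing leaves v^2+v+79.
The quadratic v^2+v+79 has discriminant -315 < 0 and is irreducible over ℤ.

(2v-3)(v+5)(v-7)(v^2+v+79)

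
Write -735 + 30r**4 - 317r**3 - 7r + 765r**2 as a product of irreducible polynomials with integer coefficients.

(5r - 7)(6r + 5)(r - 3)(r - 7)

By the rational root theorem, r = -5/6 is a root, so (6r + 5) is a factor; dividing leaves 5r**3 - 57r**2 + 175r - 147.
Then r = 7 is a root, giving the factor (r - 7) and quotient 5r**2 - 22r + 21.
The remaining quadratic factors as (r - 3)(5r - 7).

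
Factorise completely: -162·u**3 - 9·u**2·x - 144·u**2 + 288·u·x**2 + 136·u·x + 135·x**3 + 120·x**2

Group: 2·u·(-81·u**2 - 126·u·x - 72·u - 45·x**2 - 40·x) - 3·x·(-81·u**2 - 126·u·x - 72·u - 45·x**2 - 40·x); both groups contain (-81·u**2 - 126·u·x - 72·u - 45·x**2 - 40·x), so (2·u - 3·x) is a factor with cofactor -81·u**2 - 126·u·x - 72·u - 45·x**2 - 40·x.
The cofactor groups again: -81·u**2 - 126·u·x - 72·u - 45·x**2 - 40·x = -9·u·(9·u + 9·x + 8) - 5·x·(9·u + 9·x + 8); both groups contain (9·u + 9·x + 8), giving -(9·u + 5·x)·(9·u + 9·x + 8).

-(2·u - 3·x)·(9·u + 5·x)·(9·u + 9·x + 8)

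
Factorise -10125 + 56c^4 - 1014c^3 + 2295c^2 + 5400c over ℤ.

(2c - 3)(4c - 15)(7c + 15)(c - 15)

Among the possible rational roots, c = 15/4 is a root, so (4c - 15) divides it; the quotient is 14c^3 - 201c^2 - 180c + 675.
Continuing, c = -15/7 is a root, giving the factor (7c + 15) and quotient 2c^2 - 33c + 45.
The remaining quadratic factors as (c - 15)(2c - 3).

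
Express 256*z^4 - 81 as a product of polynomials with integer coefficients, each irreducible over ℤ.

(4*z + 3)*(4*z - 3)*(16*z^2 + 9)

Difference of squares twice: with A = 4*z and B = 3, A⁴ − B⁴ = (A² − B²)(A² + B²), and A² − B² factors again.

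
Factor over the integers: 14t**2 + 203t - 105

Pull out the common factor 7, then factor the remaining trinomial.

7(2t - 1)(t + 15)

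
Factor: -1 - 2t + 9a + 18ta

Group as (18ta - 2t) + (9a - 1) = 2t(9a - 1) + (9a - 1).
Both groups share the factor (9a - 1).

(2t + 1)(9a - 1)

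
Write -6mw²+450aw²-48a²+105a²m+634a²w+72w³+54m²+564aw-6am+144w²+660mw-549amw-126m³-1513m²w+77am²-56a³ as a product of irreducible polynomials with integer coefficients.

Group: 8a(-7a²+21am+81aw-6a-14m²-165mw+6m+36w²+72w) + (9m+2w)(-7a²+21am+81aw-6a-14m²-165mw+6m+36w²+72w); both groups contain (-7a²+21am+81aw-6a-14m²-165mw+6m+36w²+72w), so (8a+9m+2w) is a factor with cofactor -7a²+21am+81aw-6a-14m²-165mw+6m+36w²+72w.
The cofactor groups again: -7a²+21am+81aw-6a-14m²-165mw+6m+36w²+72w = -7a(a-m-12w) + (14m-3w-6)(a-m-12w); both groups contain (a-m-12w), giving -(7a-14m+3w+6)(a-m-12w).

-(7a-14m+3w+6)(8a+9m+2w)(a-m-12w)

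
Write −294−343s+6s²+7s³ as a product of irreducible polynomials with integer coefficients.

By the rational root theorem, s = −6/7 is a root, giving the factor (7s+6) and quotient s²−49.
The remaining quadratic factors as (s+7)(s−7).

(7s+6)(s+7)(s−7)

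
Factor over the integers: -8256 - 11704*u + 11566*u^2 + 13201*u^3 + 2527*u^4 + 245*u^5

(5*u + 8)*(7*u + 4)*(7*u - 6)*(u^2 + 9*u + 43)

Testing divisors of the constant over divisors of the leading coefficient, u = -4/7 is a root, giving the factor (7*u + 4) and quotient 35*u^4 + 341*u^3 + 1691*u^2 + 686*u - 2064.
Next, u = -8/5 is a root, giving the factor (5*u + 8) and quotient 7*u^3 + 57*u^2 + 247*u - 258.
Next, u = 6/7 is a root, so (7*u - 6) is a factor; dividing leaves u^2 + 9*u + 43.
The quadratic u^2 + 9*u + 43 has discriminant -91 < 0 and is irreducible over ℤ.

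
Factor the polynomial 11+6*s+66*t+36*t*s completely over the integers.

Group as (36*t*s+66*t) + (6*s+11) = 6*t*(6*s+11) + (6*s+11).
Both groups share the factor (6*s+11).

(6*s+11)*(6*t+1)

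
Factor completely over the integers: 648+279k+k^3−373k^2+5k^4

By the rational root theorem, k = 8 is a root, so (k−8) is a factor; dividing leaves 5k^3+41k^2−45k−81.
Continuing, k = −1 is a root, so (k+1) divides it; the quotient is 5k^2+36k−81.
The remaining quadratic factors as (5k−9)(k+9).

(5k−9)(k+1)(k+9)(k−8)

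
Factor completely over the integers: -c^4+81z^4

(3z-c)(3z+c)(9z^2+c^2)

(3z)⁴ − (c)⁴ = ((3z)² − (c)²)((3z)² + (c)²); the first factor splits again, the second (9z^2+c^2) is irreducible.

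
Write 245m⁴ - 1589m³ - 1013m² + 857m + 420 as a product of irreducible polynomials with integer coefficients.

Among the possible rational roots, m = 7 is a root, so (m - 7) divides it; the quotient is 245m³ + 126m² - 131m - 60.
Next, m = 5/7 is a root, so (7m - 5) is a factor; dividing leaves 35m² + 43m + 12.
The remaining quadratic factors as (5m + 4)(7m + 3).

(5m + 4)(7m + 3)(7m - 5)(m - 7)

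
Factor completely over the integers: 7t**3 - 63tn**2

7t(t - 3n)(t + 3n)

Every term has a factor of 7t. Then t**2 - 9n**2 = (t)² − (3n)².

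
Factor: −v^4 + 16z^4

Write as (4z^2)² − (v^2)², then factor 4z^2 − v^2 once more.

(2z − v)(2z + v)(4z^2 + v^2)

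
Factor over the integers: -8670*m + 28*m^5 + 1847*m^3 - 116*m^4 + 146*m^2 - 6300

Trying the rational-root candidates, m = -3/2 is a root, giving the factor (2*m + 3) and quotient 14*m^4 - 79*m^3 + 1042*m^2 - 1490*m - 2100.
Next, m = -6/7 is a root, giving the factor (7*m + 6) and quotient 2*m^3 - 13*m^2 + 160*m - 350.
Continuing, m = 5/2 is a root, so (2*m - 5) is a factor; dividing leaves m^2 - 4*m + 70.
The quadratic m^2 - 4*m + 70 has discriminant -264 < 0 and is irreducible over ℤ.

(2*m + 3)*(2*m - 5)*(7*m + 6)*(m^2 - 4*m + 70)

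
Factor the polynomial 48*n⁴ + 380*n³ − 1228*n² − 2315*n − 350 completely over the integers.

(2*n − 7)*(4*n + 5)*(6*n + 1)*(n + 10)

By the rational root theorem, n = 7/2 is a root, giving the factor (2*n − 7) and quotient 24*n³ + 274*n² + 345*n + 50.
Next, n = −1/6 is a root, so (6*n + 1) is a factor; dividing leaves 4*n² + 45*n + 50.
The remaining quadratic factors as (n + 10)(4*n + 5).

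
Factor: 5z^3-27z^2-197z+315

Trying the rational-root candidates, z = -5 is a root, giving the factor (z+5) and quotient 5z^2-52z+63.
The remaining quadratic factors as (z-9)(5z-7).

(5z-7)(z+5)(z-9)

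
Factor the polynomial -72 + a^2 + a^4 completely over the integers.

Substitute u = a^2 to get a quadratic in u, then factor.
a^2 + 9 is irreducible over ℤ (sum of squares).
a^2 - 8 is irreducible over ℤ (8 is not a perfect square).

(a^2 + 9)*(a^2 - 8)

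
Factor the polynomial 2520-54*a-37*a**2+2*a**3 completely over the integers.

(2*a+15)*(a-12)*(a-14)

Trying the rational-root candidates, a = 12 is a root, giving the factor (a-12) and quotient 2*a**2-13*a-210.
The remaining quadratic factors as (a-14)(2*a+15).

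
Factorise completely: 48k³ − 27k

Factor out 3k, leaving 16k² − 9, which is a difference of two squares.

3k(4k + 3)(4k − 3)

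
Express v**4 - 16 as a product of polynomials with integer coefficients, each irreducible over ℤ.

(v + 2)*(v - 2)*(v**2 + 4)

(v)⁴ − (2)⁴ = ((v)² − (2)²)((v)² + (2)²); the first factor splits again, the second (v**2 + 4) is irreducible.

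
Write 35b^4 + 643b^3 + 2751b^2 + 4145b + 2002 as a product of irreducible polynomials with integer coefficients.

Among the possible rational roots, b = -1 is a root, so (b + 1) is a factor; dividing leaves 35b^3 + 608b^2 + 2143b + 2002.
Next, b = -13 is a root, so (b + 13) divides it; the quotient is 35b^2 + 153b + 154.
The remaining quadratic factors as (5b + 14)(7b + 11).

(5b + 14)(7b + 11)(b + 1)(b + 13)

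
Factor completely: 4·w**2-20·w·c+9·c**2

(2·w-9·c)·(2·w-c)

Group: 2·w·(2·w-9·c) - c·(2·w-9·c); both groups contain (2·w-9·c).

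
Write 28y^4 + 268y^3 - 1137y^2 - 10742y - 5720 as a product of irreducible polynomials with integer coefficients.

(2y + 11)(2y - 13)(7y + 4)(y + 10)

Among the possible rational roots, y = -10 is a root, so (y + 10) divides it; the quotient is 28y^3 - 12y^2 - 1017y - 572.
Next, y = 13/2 is a root, giving the factor (2y - 13) and quotient 14y^2 + 85y + 44.
The remaining quadratic factors as (2y + 11)(7y + 4).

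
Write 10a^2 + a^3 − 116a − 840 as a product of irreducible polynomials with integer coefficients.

(a + 14)(a + 6)(a − 10)

Testing divisors of the constant over divisors of the leading coefficient, a = −14 is a root, so (a + 14) divides it; the quotient is a^2 − 4a − 60.
The remaining quadratic factors as (a − 10)(a + 6).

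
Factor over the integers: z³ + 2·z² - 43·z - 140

Testing divisors of the constant over divisors of the leading coefficient, z = -5 is a root, so (z + 5) divides it; the quotient is z² - 3·z - 28.
The remaining quadratic factors as (z + 4)(z - 7).

(z + 4)·(z + 5)·(z - 7)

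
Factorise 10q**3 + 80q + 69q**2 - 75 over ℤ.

Testing divisors of the constant over divisors of the leading coefficient, q = -5/2 is a root, so (2q + 5) divides it; the quotient is 5q**2 + 22q - 15.
The remaining quadratic factors as (5q - 3)(q + 5).

(2q + 5)(5q - 3)(q + 5)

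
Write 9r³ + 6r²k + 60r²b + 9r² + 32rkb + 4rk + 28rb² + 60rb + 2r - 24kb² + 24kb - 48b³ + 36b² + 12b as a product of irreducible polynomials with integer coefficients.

(3r - 2b + 2)(3r + 2k + 4b + 1)(r + 6b)

Group: r(9r² + 6rk + 6rb + 9r - 4kb + 4k - 8b² + 6b + 2) + 6b(9r² + 6rk + 6rb + 9r - 4kb + 4k - 8b² + 6b + 2); both groups contain (9r² + 6rk + 6rb + 9r - 4kb + 4k - 8b² + 6b + 2), so (r + 6b) is a factor with cofactor 9r² + 6rk + 6rb + 9r - 4kb + 4k - 8b² + 6b + 2.
The cofactor groups again: 9r² + 6rk + 6rb + 9r - 4kb + 4k - 8b² + 6b + 2 = 3r(3r + 2k + 4b + 1) + (-2b + 2)(3r + 2k + 4b + 1); both groups contain (3r + 2k + 4b + 1), giving (3r - 2b + 2)(3r + 2k + 4b + 1).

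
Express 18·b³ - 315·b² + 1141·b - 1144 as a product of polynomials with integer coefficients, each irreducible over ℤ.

Among the possible rational roots, b = 8/3 is a root, so (3·b - 8) is a factor; dividing leaves 6·b² - 89·b + 143.
The remaining quadratic factors as (6·b - 11)(b - 13).

(3·b - 8)·(6·b - 11)·(b - 13)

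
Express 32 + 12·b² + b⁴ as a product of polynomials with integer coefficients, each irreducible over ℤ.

Substitute u = b² to get a quadratic in u, then factor.
b² + 8 is irreducible over ℤ (always positive, so no real roots).
b² + 4 is irreducible over ℤ (sum of squares).

(b² + 4)·(b² + 8)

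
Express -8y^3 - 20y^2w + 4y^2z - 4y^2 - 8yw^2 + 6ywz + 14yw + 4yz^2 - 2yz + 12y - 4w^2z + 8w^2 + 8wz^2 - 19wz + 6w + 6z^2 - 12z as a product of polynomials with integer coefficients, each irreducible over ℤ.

-(2y + z - 2)(2y + 4w + 3)(2y + w - 2z)

Group: 2y(-4y^2 - 2yw + 2yz + 4y - wz + 2w + 2z^2 - 4z) + (4w + 3)(-4y^2 - 2yw + 2yz + 4y - wz + 2w + 2z^2 - 4z); both groups contain (-4y^2 - 2yw + 2yz + 4y - wz + 2w + 2z^2 - 4z), so (2y + 4w + 3) is a factor with cofactor -4y^2 - 2yw + 2yz + 4y - wz + 2w + 2z^2 - 4z.
The cofactor groups again: -4y^2 - 2yw + 2yz + 4y - wz + 2w + 2z^2 - 4z = -2y(2y + w - 2z) + (-z + 2)(2y + w - 2z); both groups contain (2y + w - 2z), giving -(2y + z - 2)(2y + w - 2z).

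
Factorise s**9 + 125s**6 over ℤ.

s**6(s + 5)(s**2 − 5s + 25)

Factor out s**6 first: what remains is s**3 + 125.
Recognize a sum of cubes with the parts s and 5.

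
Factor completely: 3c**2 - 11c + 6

Need a pair with product 3·6 = 18 and sum -11: that's -9 and -2.
Split the middle term: 3c**2 - 9c - 2c + 6 = 3c(c - 3) - 2(c - 3).

(3c - 2)(c - 3)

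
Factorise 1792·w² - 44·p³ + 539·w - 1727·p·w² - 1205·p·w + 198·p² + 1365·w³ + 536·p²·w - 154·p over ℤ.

-(11·p - 13·w - 11)·(2·p - 15·w - 7)·(2·p - 7·w)

Group: 2·p·(-22·p² + 191·p·w + 99·p - 195·w² - 256·w - 77) - 7·w·(-22·p² + 191·p·w + 99·p - 195·w² - 256·w - 77); both groups contain (-22·p² + 191·p·w + 99·p - 195·w² - 256·w - 77), so (2·p - 7·w) is a factor with cofactor -22·p² + 191·p·w + 99·p - 195·w² - 256·w - 77.
The cofactor groups again: -22·p² + 191·p·w + 99·p - 195·w² - 256·w - 77 = -11·p·(2·p - 15·w - 7) + (13·w + 11)·(2·p - 15·w - 7); both groups contain (2·p - 15·w - 7), giving -(11·p - 13·w - 11)·(2·p - 15·w - 7).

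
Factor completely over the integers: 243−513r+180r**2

9(4r−9)(5r−3)

Pull out the common factor 9, then factor the remaining trinomial.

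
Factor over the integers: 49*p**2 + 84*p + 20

Need a pair with product 49·20 = 980 and sum 84: that's 14 and 70.
Split the middle term: 49*p**2 + 14*p + 70*p + 20 = 7*p*(7*p + 2) + 10*(7*p + 2).

(7*p + 10)*(7*p + 2)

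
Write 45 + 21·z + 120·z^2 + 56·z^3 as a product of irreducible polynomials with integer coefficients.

Group as (56·z^3 + 21·z) + (120·z^2 + 45) = 7·z·(8·z^2 + 3) + 15·(8·z^2 + 3).
Both groups share the factor (8·z^2 + 3).

(7·z + 15)·(8·z^2 + 3)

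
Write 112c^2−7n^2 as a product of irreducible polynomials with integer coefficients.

7(4c+n)(4c−n)

Every term has a factor of 7. Then 16c^2−n^2 = (4c)² − (n)².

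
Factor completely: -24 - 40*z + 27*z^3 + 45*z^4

Group as (45*z^4 - 40*z) + (27*z^3 - 24) = 5*z*(9*z^3 - 8) + 3*(9*z^3 - 8).
Both groups share the factor (9*z^3 - 8).

(5*z + 3)*(9*z^3 - 8)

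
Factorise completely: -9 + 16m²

(4m + 3)(4m - 3)

Need a pair with product 16·(-9) = -144 and sum 0: that's 12 and -12.
Split the middle term: 16m² + 12m - 12m - 9 = 4m(4m + 3) - 3(4m + 3).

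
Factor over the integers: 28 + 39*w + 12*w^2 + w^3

(w + 1)*(w + 4)*(w + 7)

Testing divisors of the constant over divisors of the leading coefficient, w = −1 is a root, so (w + 1) divides it; the quotient is w^2 + 11*w + 28.
The remaining quadratic factors as (w + 4)(w + 7).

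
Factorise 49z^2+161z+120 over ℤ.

Need a pair with product 49·120 = 5880 and sum 161: that's 56 and 105.
Split the middle term: 49z^2+56z + 105z+120 = 7z(7z+8) + 15(7z+8).

(7z+15)(7z+8)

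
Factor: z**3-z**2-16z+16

By the rational root theorem, z = 4 is a root, so (z-4) is a factor; dividing leaves z**2+3z-4.
The remaining quadratic factors as (z-1)(z+4).

(z+4)(z-1)(z-4)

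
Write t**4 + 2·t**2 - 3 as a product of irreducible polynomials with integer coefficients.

Substitute u = t**2 to get a quadratic in u, then factor.
t**2 + 3 is irreducible over ℤ (always positive, so no real roots).
t**2 - 1 is a difference of squares.

(t + 1)·(t - 1)·(t**2 + 3)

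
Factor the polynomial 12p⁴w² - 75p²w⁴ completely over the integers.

3p²w²(2p + 5w)(2p - 5w)

Factor out 3p²w², leaving 4p² - 25w², which is a difference of two squares.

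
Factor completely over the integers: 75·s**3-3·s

Pull out the common factor 3·s; 25·s**2-1 is a difference of squares.

3·s·(5·s+1)·(5·s-1)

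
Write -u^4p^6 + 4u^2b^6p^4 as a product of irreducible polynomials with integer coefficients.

-p^4u^2(up - 2b^3)(up + 2b^3)

Every term has a factor of u^2p^4; factoring it out leaves -u^2p^2 + 4b^6.
Recognize a difference of squares with the parts 2b^3 and up.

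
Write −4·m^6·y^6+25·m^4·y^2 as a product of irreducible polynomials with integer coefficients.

Factor out m^4·y^2 first: what remains is −4·m^2·y^4+25.
Recognize a difference of squares with the parts 5 and 2·m·y^2.

−m^4·y^2·(2·m·y^2+5)·(2·m·y^2−5)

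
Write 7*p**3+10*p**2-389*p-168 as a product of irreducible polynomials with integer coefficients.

(7*p+3)*(p+8)*(p-7)

Among the possible rational roots, p = -8 is a root, so (p+8) is a factor; dividing leaves 7*p**2-46*p-21.
The remaining quadratic factors as (p-7)(7*p+3).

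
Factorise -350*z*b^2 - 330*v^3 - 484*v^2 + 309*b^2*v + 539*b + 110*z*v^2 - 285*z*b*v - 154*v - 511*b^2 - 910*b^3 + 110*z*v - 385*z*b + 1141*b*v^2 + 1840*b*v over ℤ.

-(10*b + 11*v + 11)*(5*z + 13*b - 15*v - 7)*(7*b - 2*v)

Group: 5*z*(-70*b^2 - 57*b*v - 77*b + 22*v^2 + 22*v) + (13*b - 15*v - 7)*(-70*b^2 - 57*b*v - 77*b + 22*v^2 + 22*v); both groups contain (-70*b^2 - 57*b*v - 77*b + 22*v^2 + 22*v), so (5*z + 13*b - 15*v - 7) is a factor with cofactor -70*b^2 - 57*b*v - 77*b + 22*v^2 + 22*v.
The cofactor groups again: -70*b^2 - 57*b*v - 77*b + 22*v^2 + 22*v = -7*b*(10*b + 11*v + 11) + 2*v*(10*b + 11*v + 11); both groups contain (10*b + 11*v + 11), giving -(7*b - 2*v)*(10*b + 11*v + 11).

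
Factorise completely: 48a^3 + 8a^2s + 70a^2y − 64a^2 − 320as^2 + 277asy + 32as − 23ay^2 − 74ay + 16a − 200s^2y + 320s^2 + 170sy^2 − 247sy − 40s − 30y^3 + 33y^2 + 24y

Group: 2a(24a^2 + 64as − ay − 32a + 40sy − 64s − 10y^2 + 11y + 8) + (−5s + 3y)(24a^2 + 64as − ay − 32a + 40sy − 64s − 10y^2 + 11y + 8); both groups contain (24a^2 + 64as − ay − 32a + 40sy − 64s − 10y^2 + 11y + 8), so (2a − 5s + 3y) is a factor with cofactor 24a^2 + 64as − ay − 32a + 40sy − 64s − 10y^2 + 11y + 8.
The cofactor groups again: 24a^2 + 64as − ay − 32a + 40sy − 64s − 10y^2 + 11y + 8 = 3a(8a + 5y − 8) + (8s − 2y − 1)(8a + 5y − 8); both groups contain (8a + 5y − 8), giving (3a + 8s − 2y − 1)(8a + 5y − 8).

(2a − 5s + 3y)(3a + 8s − 2y − 1)(8a + 5y − 8)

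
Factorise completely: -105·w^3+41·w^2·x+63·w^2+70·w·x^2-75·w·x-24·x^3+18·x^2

-(3·w-x)·(5·w+4·x-3)·(7·w-6·x)

Group: 5·w·(-21·w^2+25·w·x-6·x^2) + (4·x-3)·(-21·w^2+25·w·x-6·x^2); both groups contain (-21·w^2+25·w·x-6·x^2), so (5·w+4·x-3) is a factor with cofactor -21·w^2+25·w·x-6·x^2.
The cofactor groups again: -21·w^2+25·w·x-6·x^2 = -7·w·(3·w-x) + 6·x·(3·w-x); both groups contain (3·w-x), giving -(7·w-6·x)·(3·w-x).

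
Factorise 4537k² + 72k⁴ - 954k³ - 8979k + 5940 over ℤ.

(2k - 9)(3k - 11)(3k - 4)(4k - 15)

By the rational root theorem, k = 11/3 is a root, giving the factor (3k - 11) and quotient 24k³ - 230k² + 669k - 540.
Continuing, k = 4/3 is a root, so (3k - 4) is a factor; dividing leaves 8k² - 66k + 135.
The remaining quadratic factors as (2k - 9)(4k - 15).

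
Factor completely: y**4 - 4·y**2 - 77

Substitute u = y**2 to get a quadratic in u, then factor.
y**2 + 7 is irreducible over ℤ (always positive, so no real roots).
y**2 - 11 is irreducible over ℤ (11 is not a perfect square).

(y**2 + 7)·(y**2 - 11)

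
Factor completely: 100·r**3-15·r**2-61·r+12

Among the possible rational roots, r = 1/5 is a root, so (5·r-1) is a factor; dividing leaves 20·r**2+r-12.
The remaining quadratic factors as (4·r-3)(5·r+4).

(4·r-3)·(5·r+4)·(5·r-1)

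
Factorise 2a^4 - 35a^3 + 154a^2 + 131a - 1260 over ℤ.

By the rational root theorem, a = -5/2 is a root, so (2a + 5) is a factor; dividing leaves a^3 - 20a^2 + 127a - 252.
Next, a = 7 is a root, so (a - 7) divides it; the quotient is a^2 - 13a + 36.
The remaining quadratic factors as (a - 9)(a - 4).

(2a + 5)(a - 4)(a - 7)(a - 9)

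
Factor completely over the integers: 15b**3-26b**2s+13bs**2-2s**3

Group: 3b(5b**2-7bs+2s**2) - s(5b**2-7bs+2s**2); both groups contain (5b**2-7bs+2s**2), so (3b-s) is a factor with cofactor 5b**2-7bs+2s**2.
The cofactor groups again: 5b**2-7bs+2s**2 = 5b(b-s) - 2s(b-s); both groups contain (b-s), giving (5b-2s)(b-s).

(3b-s)(5b-2s)(b-s)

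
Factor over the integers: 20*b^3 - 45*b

Pull out the common factor 5*b; 4*b^2 - 9 is a difference of squares.

5*b*(2*b + 3)*(2*b - 3)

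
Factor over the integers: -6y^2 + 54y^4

6y^2(3y + 1)(3y - 1)

Every term has a factor of 6y^2. Then 9y^2 - 1 = (3y)² − (1)².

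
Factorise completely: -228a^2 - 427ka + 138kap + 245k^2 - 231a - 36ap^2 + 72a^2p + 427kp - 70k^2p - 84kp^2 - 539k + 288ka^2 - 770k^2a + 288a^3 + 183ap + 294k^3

Group: 7k(42k^2 - 38ka - 28kp + 77k - 24a^2 - 12ap + 33a) + (-12a + 3p - 7)(42k^2 - 38ka - 28kp + 77k - 24a^2 - 12ap + 33a); both groups contain (42k^2 - 38ka - 28kp + 77k - 24a^2 - 12ap + 33a), so (7k - 12a + 3p - 7) is a factor with cofactor 42k^2 - 38ka - 28kp + 77k - 24a^2 - 12ap + 33a.
The cofactor groups again: 42k^2 - 38ka - 28kp + 77k - 24a^2 - 12ap + 33a = 7k(6k - 8a - 4p + 11) + 3a(6k - 8a - 4p + 11); both groups contain (6k - 8a - 4p + 11), giving (7k + 3a)(6k - 8a - 4p + 11).

(7k - 12a + 3p - 7)(6k - 8a - 4p + 11)(7k + 3a)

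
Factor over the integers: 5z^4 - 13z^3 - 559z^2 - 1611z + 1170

Testing divisors of the constant over divisors of the leading coefficient, z = -5 is a root, so (z + 5) divides it; the quotient is 5z^3 - 38z^2 - 369z + 234.
Next, z = 3/5 is a root, so (5z - 3) is a factor; dividing leaves z^2 - 7z - 78.
The remaining quadratic factors as (z - 13)(z + 6).

(5z - 3)(z + 5)(z + 6)(z - 13)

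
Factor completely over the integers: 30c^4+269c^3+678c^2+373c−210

Among the possible rational roots, c = 1/3 is a root, so (3c−1) divides it; the quotient is 10c^3+93c^2+257c+210.
Then c = −14/5 is a root, so (5c+14) divides it; the quotient is 2c^2+13c+15.
The remaining quadratic factors as (2c+3)(c+5).

(2c+3)(3c−1)(5c+14)(c+5)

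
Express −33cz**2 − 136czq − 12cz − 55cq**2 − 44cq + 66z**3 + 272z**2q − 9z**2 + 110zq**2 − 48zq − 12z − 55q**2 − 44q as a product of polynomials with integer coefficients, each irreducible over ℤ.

Group: c(−33z**2 − 136zq − 12z − 55q**2 − 44q) + (−2z + 1)(−33z**2 − 136zq − 12z − 55q**2 − 44q); both groups contain (−33z**2 − 136zq − 12z − 55q**2 − 44q), so (c − 2z + 1) is a factor with cofactor −33z**2 − 136zq − 12z − 55q**2 − 44q.
The cofactor groups again: −33z**2 − 136zq − 12z − 55q**2 − 44q = −11z(3z + 11q) + (−5q − 4)(3z + 11q); both groups contain (3z + 11q), giving −(11z + 5q + 4)(3z + 11q).

−(3z + 11q)(11z + 5q + 4)(c − 2z + 1)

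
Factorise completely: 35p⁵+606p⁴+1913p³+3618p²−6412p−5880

(5p−7)(7p+5)(p+14)(p²+4p+12)

Among the possible rational roots, p = −5/7 is a root, giving the factor (7p+5) and quotient 5p⁴+83p³+214p²+364p−1176.
Continuing, p = 7/5 is a root, giving the factor (5p−7) and quotient p³+18p²+68p+168.
Then p = −14 is a root, so (p+14) divides it; the quotient is p²+4p+12.
The quadratic p²+4p+12 has discriminant −32 < 0 and is irreducible over ℤ.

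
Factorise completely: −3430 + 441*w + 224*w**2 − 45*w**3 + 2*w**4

(2*w + 7)*(w − 14)*(w − 5)*(w − 7)

Trying the rational-root candidates, w = 7 is a root, giving the factor (w − 7) and quotient 2*w**3 − 31*w**2 + 7*w + 490.
Then w = −7/2 is a root, so (2*w + 7) is a factor; dividing leaves w**2 − 19*w + 70.
The remaining quadratic factors as (w − 14)(w − 5).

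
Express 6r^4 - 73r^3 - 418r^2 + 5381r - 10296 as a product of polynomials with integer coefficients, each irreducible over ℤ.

(2r - 11)(3r - 8)(r + 9)(r - 13)

By the rational root theorem, r = 13 is a root, so (r - 13) is a factor; dividing leaves 6r^3 + 5r^2 - 353r + 792.
Then r = 8/3 is a root, so (3r - 8) divides it; the quotient is 2r^2 + 7r - 99.
The remaining quadratic factors as (2r - 11)(r + 9).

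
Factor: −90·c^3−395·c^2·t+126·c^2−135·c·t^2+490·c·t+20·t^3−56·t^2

−(10·c+5·t−14)·(9·c−t)·(c+4·t)

Group: c·(−90·c^2−35·c·t+126·c+5·t^2−14·t) + 4·t·(−90·c^2−35·c·t+126·c+5·t^2−14·t); both groups contain (−90·c^2−35·c·t+126·c+5·t^2−14·t), so (c+4·t) is a factor with cofactor −90·c^2−35·c·t+126·c+5·t^2−14·t.
The cofactor groups again: −90·c^2−35·c·t+126·c+5·t^2−14·t = −10·c·(9·c−t) + (−5·t+14)·(9·c−t); both groups contain (9·c−t), giving −(10·c+5·t−14)·(9·c−t).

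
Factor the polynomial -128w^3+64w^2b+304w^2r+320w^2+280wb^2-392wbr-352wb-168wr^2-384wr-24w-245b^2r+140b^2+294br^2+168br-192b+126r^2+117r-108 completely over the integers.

Group: 4w(-32w^2-40wb+76wr+56w+35br-20b-42r^2-39r+36) + (-7b-3)(-32w^2-40wb+76wr+56w+35br-20b-42r^2-39r+36); both groups contain (-32w^2-40wb+76wr+56w+35br-20b-42r^2-39r+36), so (4w-7b-3) is a factor with cofactor -32w^2-40wb+76wr+56w+35br-20b-42r^2-39r+36.
The cofactor groups again: -32w^2-40wb+76wr+56w+35br-20b-42r^2-39r+36 = -8w(4w+5b-6r-9) + (7r-4)(4w+5b-6r-9); both groups contain (4w+5b-6r-9), giving -(8w-7r+4)(4w+5b-6r-9).

-(4w-7b-3)(8w-7r+4)(4w+5b-6r-9)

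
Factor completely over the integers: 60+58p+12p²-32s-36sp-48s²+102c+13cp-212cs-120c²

Group: -15c(8c+12s-3p-10) + (-4s-4p-6)(8c+12s-3p-10); both groups contain (8c+12s-3p-10).

-(15c+4s+4p+6)(8c+12s-3p-10)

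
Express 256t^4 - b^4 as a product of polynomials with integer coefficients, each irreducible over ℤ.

Difference of squares twice: with A = 4t and B = b, A⁴ − B⁴ = (A² − B²)(A² + B²), and A² − B² factors again.

(4t - b)(4t + b)(16t^2 + b^2)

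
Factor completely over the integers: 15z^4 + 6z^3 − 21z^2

3z^2(5z + 7)(z − 1)

Pull out the common factor 3z^2, then factor the remaining trinomial.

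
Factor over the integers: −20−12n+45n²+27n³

(3n+2)(3n+5)(3n−2)

Group as (27n³−12n) + (45n²−20) = 3n(9n²−4) + 5(9n²−4).
Both groups share the factor (9n²−4).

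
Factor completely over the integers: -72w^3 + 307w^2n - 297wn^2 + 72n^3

-(8w - 3n)(w - 3n)(9w - 8n)

Group: 8w(-9w^2 + 35wn - 24n^2) - 3n(-9w^2 + 35wn - 24n^2); both groups contain (-9w^2 + 35wn - 24n^2), so (8w - 3n) is a factor with cofactor -9w^2 + 35wn - 24n^2.
The cofactor groups again: -9w^2 + 35wn - 24n^2 = -9w(w - 3n) + 8n(w - 3n); both groups contain (w - 3n), giving -(9w - 8n)(w - 3n).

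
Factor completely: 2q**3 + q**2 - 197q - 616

Testing divisors of the constant over divisors of the leading coefficient, q = -8 is a root, so (q + 8) divides it; the quotient is 2q**2 - 15q - 77.
The remaining quadratic factors as (2q + 7)(q - 11).

(2q + 7)(q + 8)(q - 11)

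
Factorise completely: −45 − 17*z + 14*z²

Need a pair with product 14·(−45) = −630 and sum −17: that's 18 and −35.
Split the middle term: 14*z² + 18*z − 35*z − 45 = 2*z*(7*z + 9) − 5*(7*z + 9).

(2*z − 5)*(7*z + 9)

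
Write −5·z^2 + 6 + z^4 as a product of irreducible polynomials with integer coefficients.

Substitute u = z^2 to get a quadratic in u, then factor.
z^2 − 3 is irreducible over ℤ (3 is not a perfect square).
z^2 − 2 is irreducible over ℤ (2 is not a perfect square).

(z^2 − 2)·(z^2 − 3)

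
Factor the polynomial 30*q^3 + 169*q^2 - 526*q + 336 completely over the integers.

Among the possible rational roots, q = 6/5 is a root, so (5*q - 6) is a factor; dividing leaves 6*q^2 + 41*q - 56.
The remaining quadratic factors as (q + 8)(6*q - 7).

(5*q - 6)*(6*q - 7)*(q + 8)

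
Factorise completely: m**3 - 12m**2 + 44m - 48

(m - 2)(m - 4)(m - 6)

Trying the rational-root candidates, m = 6 is a root, so (m - 6) is a factor; dividing leaves m**2 - 6m + 8.
The remaining quadratic factors as (m - 4)(m - 2).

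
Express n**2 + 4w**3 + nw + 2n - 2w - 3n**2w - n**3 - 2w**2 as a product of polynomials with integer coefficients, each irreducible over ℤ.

Group: n(-n**2 - 4nw + n - 4w**2 + 2w + 2) - w(-n**2 - 4nw + n - 4w**2 + 2w + 2); both groups contain (-n**2 - 4nw + n - 4w**2 + 2w + 2), so (n - w) is a factor with cofactor -n**2 - 4nw + n - 4w**2 + 2w + 2.
The cofactor groups again: -n**2 - 4nw + n - 4w**2 + 2w + 2 = -n(n + 2w - 2) + (-2w - 1)(n + 2w - 2); both groups contain (n + 2w - 2), giving -(n + 2w + 1)(n + 2w - 2).

-(n + 2w + 1)(n + 2w - 2)(n - w)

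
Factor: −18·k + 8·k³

2·k·(2·k + 3)·(2·k − 3)

Factor out 2·k, leaving 4·k² − 9, which is a difference of two squares.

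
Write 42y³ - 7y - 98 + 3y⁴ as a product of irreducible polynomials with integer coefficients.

Group as (3y⁴ - 7y) + (42y³ - 98) = y(3y³ - 7) + 14(3y³ - 7).
Both groups share the factor (3y³ - 7).

(y + 14)(3y³ - 7)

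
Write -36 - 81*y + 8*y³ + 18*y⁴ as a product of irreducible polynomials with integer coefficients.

(9*y + 4)*(2*y³ - 9)

Group as (18*y⁴ - 81*y) + (8*y³ - 36) = 9*y*(2*y³ - 9) + 4*(2*y³ - 9).
Both groups share the factor (2*y³ - 9).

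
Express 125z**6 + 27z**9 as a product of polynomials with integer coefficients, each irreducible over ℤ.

z**6(3z + 5)(9z**2 - 15z + 25)

Factor out z**6 first: what remains is 27z**3 + 125.
Recognize a sum of cubes with the parts 3z and 5.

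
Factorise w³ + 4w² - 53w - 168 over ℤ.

Trying the rational-root candidates, w = -3 is a root, so (w + 3) divides it; the quotient is w² + w - 56.
The remaining quadratic factors as (w + 8)(w - 7).

(w + 3)(w + 8)(w - 7)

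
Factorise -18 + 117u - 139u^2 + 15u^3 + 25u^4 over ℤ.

(5u - 1)(5u - 6)(u + 3)(u - 1)

By the rational root theorem, u = 6/5 is a root, giving the factor (5u - 6) and quotient 5u^3 + 9u^2 - 17u + 3.
Next, u = 1 is a root, so (u - 1) is a factor; dividing leaves 5u^2 + 14u - 3.
The remaining quadratic factors as (5u - 1)(u + 3).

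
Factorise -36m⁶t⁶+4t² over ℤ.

-4t²(3m³t²+1)(3m³t²-1)

Pull out the common factor 4t², leaving -9m⁶t⁴+1.
Recognize a difference of squares with the parts 1 and 3m³t².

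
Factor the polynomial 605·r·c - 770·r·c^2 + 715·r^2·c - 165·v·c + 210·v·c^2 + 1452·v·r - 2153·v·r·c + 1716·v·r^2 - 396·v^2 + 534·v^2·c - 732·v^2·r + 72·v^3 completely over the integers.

Group: 12·v·(6·v^2 - 61·v·r + 42·v·c - 33·v + 143·r^2 - 154·r·c + 121·r) + 5·c·(6·v^2 - 61·v·r + 42·v·c - 33·v + 143·r^2 - 154·r·c + 121·r); both groups contain (6·v^2 - 61·v·r + 42·v·c - 33·v + 143·r^2 - 154·r·c + 121·r), so (12·v + 5·c) is a factor with cofactor 6·v^2 - 61·v·r + 42·v·c - 33·v + 143·r^2 - 154·r·c + 121·r.
The cofactor groups again: 6·v^2 - 61·v·r + 42·v·c - 33·v + 143·r^2 - 154·r·c + 121·r = 2·v·(3·v - 11·r) + (-13·r + 14·c - 11)·(3·v - 11·r); both groups contain (3·v - 11·r), giving (2·v - 13·r + 14·c - 11)·(3·v - 11·r).

(3·v - 11·r)·(2·v - 13·r + 14·c - 11)·(12·v + 5·c)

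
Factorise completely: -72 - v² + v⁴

Substitute u = v² to get a quadratic in u, then factor.
v² - 9 is a difference of squares.
v² + 8 is irreducible over ℤ (always positive, so no real roots).

(v + 3)(v - 3)(v² + 8)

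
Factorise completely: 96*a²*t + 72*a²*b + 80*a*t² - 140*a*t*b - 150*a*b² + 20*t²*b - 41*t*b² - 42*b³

Group: 4*a*(24*a*t + 18*a*b + 20*t² - 41*t*b - 42*b²) + b*(24*a*t + 18*a*b + 20*t² - 41*t*b - 42*b²); both groups contain (24*a*t + 18*a*b + 20*t² - 41*t*b - 42*b²), so (4*a + b) is a factor with cofactor 24*a*t + 18*a*b + 20*t² - 41*t*b - 42*b².
The cofactor groups again: 24*a*t + 18*a*b + 20*t² - 41*t*b - 42*b² = 6*a*(4*t + 3*b) + (5*t - 14*b)*(4*t + 3*b); both groups contain (4*t + 3*b), giving (6*a + 5*t - 14*b)*(4*t + 3*b).

(4*t + 3*b)*(4*a + b)*(6*a + 5*t - 14*b)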